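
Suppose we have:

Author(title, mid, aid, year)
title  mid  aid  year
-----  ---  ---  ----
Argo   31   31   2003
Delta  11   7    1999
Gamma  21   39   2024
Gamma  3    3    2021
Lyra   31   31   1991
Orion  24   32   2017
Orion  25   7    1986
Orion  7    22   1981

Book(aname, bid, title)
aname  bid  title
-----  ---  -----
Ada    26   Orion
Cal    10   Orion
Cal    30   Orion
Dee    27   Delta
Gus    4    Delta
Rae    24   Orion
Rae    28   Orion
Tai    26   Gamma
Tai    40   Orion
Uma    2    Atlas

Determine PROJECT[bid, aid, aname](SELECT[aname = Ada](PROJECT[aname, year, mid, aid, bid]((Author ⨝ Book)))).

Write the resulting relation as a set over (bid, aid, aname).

Author ⋈ Book (natural join on title): {(Delta, 11, 7, 1999, Dee, 27), (Delta, 11, 7, 1999, Gus, 4), (Gamma, 21, 39, 2024, Tai, 26), (Gamma, 3, 3, 2021, Tai, 26), (Orion, 24, 32, 2017, Ada, 26), (Orion, 24, 32, 2017, Cal, 10), (Orion, 24, 32, 2017, Cal, 30), (Orion, 24, 32, 2017, Rae, 24), (Orion, 24, 32, 2017, Rae, 28), (Orion, 24, 32, 2017, Tai, 40), (Orion, 25, 7, 1986, Ada, 26), (Orion, 25, 7, 1986, Cal, 10), (Orion, 25, 7, 1986, Cal, 30), (Orion, 25, 7, 1986, Rae, 24), (Orion, 25, 7, 1986, Rae, 28), (Orion, 25, 7, 1986, Tai, 40), (Orion, 7, 22, 1981, Ada, 26), (Orion, 7, 22, 1981, Cal, 10), (Orion, 7, 22, 1981, Cal, 30), (Orion, 7, 22, 1981, Rae, 24), (Orion, 7, 22, 1981, Rae, 28), (Orion, 7, 22, 1981, Tai, 40)}
Projecting to aname, year, mid, aid, bid: {(Ada, 1981, 7, 22, 26), (Ada, 1986, 25, 7, 26), (Ada, 2017, 24, 32, 26), (Cal, 1981, 7, 22, 10), (Cal, 1981, 7, 22, 30), (Cal, 1986, 25, 7, 10), (Cal, 1986, 25, 7, 30), (Cal, 2017, 24, 32, 10), (Cal, 2017, 24, 32, 30), (Dee, 1999, 11, 7, 27), (Gus, 1999, 11, 7, 4), (Rae, 1981, 7, 22, 24), (Rae, 1981, 7, 22, 28), (Rae, 1986, 25, 7, 24), (Rae, 1986, 25, 7, 28), (Rae, 2017, 24, 32, 24), (Rae, 2017, 24, 32, 28), (Tai, 1981, 7, 22, 40), (Tai, 1986, 25, 7, 40), (Tai, 2017, 24, 32, 40), (Tai, 2021, 3, 3, 26), (Tai, 2024, 21, 39, 26)}
Filtering on aname = Ada leaves {(Ada, 1981, 7, 22, 26), (Ada, 1986, 25, 7, 26), (Ada, 2017, 24, 32, 26)}.
Projecting to bid, aid, aname: {(26, 22, Ada), (26, 32, Ada), (26, 7, Ada)}

{(26, 22, Ada), (26, 32, Ada), (26, 7, Ada)}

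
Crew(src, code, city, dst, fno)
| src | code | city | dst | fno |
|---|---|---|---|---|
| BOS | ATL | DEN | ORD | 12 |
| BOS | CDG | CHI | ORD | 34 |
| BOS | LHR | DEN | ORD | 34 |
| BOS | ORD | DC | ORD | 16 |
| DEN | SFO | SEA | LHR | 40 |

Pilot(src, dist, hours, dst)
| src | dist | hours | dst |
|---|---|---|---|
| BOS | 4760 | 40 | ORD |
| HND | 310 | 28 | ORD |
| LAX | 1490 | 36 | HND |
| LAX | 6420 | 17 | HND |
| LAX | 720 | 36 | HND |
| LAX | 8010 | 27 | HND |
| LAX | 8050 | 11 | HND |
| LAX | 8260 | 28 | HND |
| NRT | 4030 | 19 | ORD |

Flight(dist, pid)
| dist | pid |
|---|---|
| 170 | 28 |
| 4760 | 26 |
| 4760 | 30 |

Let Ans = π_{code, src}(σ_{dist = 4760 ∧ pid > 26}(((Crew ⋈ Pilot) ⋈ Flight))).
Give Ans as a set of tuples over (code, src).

{(ATL, BOS), (CDG, BOS), (LHR, BOS), (ORD, BOS)}

Crew ⋈ Pilot (natural join on src, dst): {(BOS, ATL, DEN, ORD, 12, 4760, 40), (BOS, CDG, CHI, ORD, 34, 4760, 40), (BOS, LHR, DEN, ORD, 34, 4760, 40), (BOS, ORD, DC, ORD, 16, 4760, 40)}
(Crew ⋈ Pilot) ⋈ Flight (natural join on dist): {(BOS, ATL, DEN, ORD, 12, 4760, 40, 26), (BOS, ATL, DEN, ORD, 12, 4760, 40, 30), (BOS, CDG, CHI, ORD, 34, 4760, 40, 26), (BOS, CDG, CHI, ORD, 34, 4760, 40, 30), (BOS, LHR, DEN, ORD, 34, 4760, 40, 26), (BOS, LHR, DEN, ORD, 34, 4760, 40, 30), (BOS, ORD, DC, ORD, 16, 4760, 40, 26), (BOS, ORD, DC, ORD, 16, 4760, 40, 30)}
Filtering on dist = 4760 ∧ pid > 26 leaves {(BOS, ATL, DEN, ORD, 12, 4760, 40, 30), (BOS, CDG, CHI, ORD, 34, 4760, 40, 30), (BOS, LHR, DEN, ORD, 34, 4760, 40, 30), (BOS, ORD, DC, ORD, 16, 4760, 40, 30)}.
π[code, src]: project onto (code, src) → {(ATL, BOS), (CDG, BOS), (LHR, BOS), (ORD, BOS)}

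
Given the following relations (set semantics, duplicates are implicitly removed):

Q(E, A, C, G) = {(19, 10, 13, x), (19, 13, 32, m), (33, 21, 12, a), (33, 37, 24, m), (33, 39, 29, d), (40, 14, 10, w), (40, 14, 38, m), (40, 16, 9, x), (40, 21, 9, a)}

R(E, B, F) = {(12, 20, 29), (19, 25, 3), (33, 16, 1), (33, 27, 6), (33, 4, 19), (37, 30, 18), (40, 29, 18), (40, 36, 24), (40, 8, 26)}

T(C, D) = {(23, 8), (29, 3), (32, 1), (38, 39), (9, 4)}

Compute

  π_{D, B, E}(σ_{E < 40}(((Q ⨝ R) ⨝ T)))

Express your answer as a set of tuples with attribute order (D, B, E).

{(1, 25, 19), (3, 16, 33), (3, 27, 33), (3, 4, 33)}

Joining Q and R on E yields {(19, 10, 13, x, 25, 3), (19, 13, 32, m, 25, 3), (33, 21, 12, a, 16, 1), (33, 21, 12, a, 27, 6), (33, 21, 12, a, 4, 19), (33, 37, 24, m, 16, 1), (33, 37, 24, m, 27, 6), (33, 37, 24, m, 4, 19), (33, 39, 29, d, 16, 1), (33, 39, 29, d, 27, 6), (33, 39, 29, d, 4, 19), (40, 14, 10, w, 29, 18), (40, 14, 10, w, 36, 24), (40, 14, 10, w, 8, 26), (40, 14, 38, m, 29, 18), (40, 14, 38, m, 36, 24), (40, 14, 38, m, 8, 26), (40, 16, 9, x, 29, 18), (40, 16, 9, x, 36, 24), (40, 16, 9, x, 8, 26), (40, 21, 9, a, 29, 18), (40, 21, 9, a, 36, 24), (40, 21, 9, a, 8, 26)}.
Joining (Q ⨝ R) and T on C yields {(19, 13, 32, m, 25, 3, 1), (33, 39, 29, d, 16, 1, 3), (33, 39, 29, d, 27, 6, 3), (33, 39, 29, d, 4, 19, 3), (40, 14, 38, m, 29, 18, 39), (40, 14, 38, m, 36, 24, 39), (40, 14, 38, m, 8, 26, 39), (40, 16, 9, x, 29, 18, 4), (40, 16, 9, x, 36, 24, 4), (40, 16, 9, x, 8, 26, 4), (40, 21, 9, a, 29, 18, 4), (40, 21, 9, a, 36, 24, 4), (40, 21, 9, a, 8, 26, 4)}.
σ[E < 40]: keep tuples satisfying E < 40 → {(19, 13, 32, m, 25, 3, 1), (33, 39, 29, d, 16, 1, 3), (33, 39, 29, d, 27, 6, 3), (33, 39, 29, d, 4, 19, 3)}
Projecting to D, B, E: {(1, 25, 19), (3, 16, 33), (3, 27, 33), (3, 4, 33)}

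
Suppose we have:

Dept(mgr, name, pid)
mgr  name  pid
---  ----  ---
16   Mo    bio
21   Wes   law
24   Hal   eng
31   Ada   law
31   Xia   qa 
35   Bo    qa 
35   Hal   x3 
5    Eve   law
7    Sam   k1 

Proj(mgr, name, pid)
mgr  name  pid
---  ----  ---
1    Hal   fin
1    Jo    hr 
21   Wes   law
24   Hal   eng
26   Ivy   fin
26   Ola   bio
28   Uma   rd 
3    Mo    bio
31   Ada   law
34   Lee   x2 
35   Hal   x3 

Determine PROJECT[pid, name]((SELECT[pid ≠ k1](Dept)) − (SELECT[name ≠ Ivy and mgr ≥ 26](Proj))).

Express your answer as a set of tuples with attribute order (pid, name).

{(bio, Mo), (eng, Hal), (law, Eve), (law, Wes), (qa, Bo), (qa, Xia)}

Apply σ_{pid ≠ k1}; surviving tuples: {(16, Mo, bio), (21, Wes, law), (24, Hal, eng), (31, Ada, law), (31, Xia, qa), (35, Bo, qa), (35, Hal, x3), (5, Eve, law)}
Apply σ_{name ≠ Ivy and mgr ≥ 26}; surviving tuples: {(26, Ola, bio), (28, Uma, rd), (31, Ada, law), (34, Lee, x2), (35, Hal, x3)}
Difference: {(16, Mo, bio), (21, Wes, law), (24, Hal, eng), (31, Ada, law), (31, Xia, qa), (35, Bo, qa), (35, Hal, x3), (5, Eve, law)} with {(26, Ola, bio), (28, Uma, rd), (31, Ada, law), (34, Lee, x2), (35, Hal, x3)} → {(16, Mo, bio), (21, Wes, law), (24, Hal, eng), (31, Xia, qa), (35, Bo, qa), (5, Eve, law)}
π_{pid, name} gives {(bio, Mo), (eng, Hal), (law, Eve), (law, Wes), (qa, Bo), (qa, Xia)}.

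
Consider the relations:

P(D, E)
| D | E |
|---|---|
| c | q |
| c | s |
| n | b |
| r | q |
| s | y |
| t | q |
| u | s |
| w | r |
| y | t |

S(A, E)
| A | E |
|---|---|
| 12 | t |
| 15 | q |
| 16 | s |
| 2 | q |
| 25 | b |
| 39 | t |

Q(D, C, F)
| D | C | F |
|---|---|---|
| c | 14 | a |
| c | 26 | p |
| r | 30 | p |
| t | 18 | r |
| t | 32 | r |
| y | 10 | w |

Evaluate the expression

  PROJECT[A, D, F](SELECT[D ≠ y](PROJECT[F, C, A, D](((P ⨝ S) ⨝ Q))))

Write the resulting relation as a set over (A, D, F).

Joining P and S on E yields {(c, q, 15), (c, q, 2), (c, s, 16), (n, b, 25), (r, q, 15), (r, q, 2), (t, q, 15), (t, q, 2), (u, s, 16), (y, t, 12), (y, t, 39)}.
Joining (P ⨝ S) and Q on D yields {(c, q, 15, 14, a), (c, q, 15, 26, p), (c, q, 2, 14, a), (c, q, 2, 26, p), (c, s, 16, 14, a), (c, s, 16, 26, p), (r, q, 15, 30, p), (r, q, 2, 30, p), (t, q, 15, 18, r), (t, q, 15, 32, r), (t, q, 2, 18, r), (t, q, 2, 32, r), (y, t, 12, 10, w), (y, t, 39, 10, w)}.
π[F, C, A, D]: project onto (F, C, A, D) → {(a, 14, 15, c), (a, 14, 16, c), (a, 14, 2, c), (p, 26, 15, c), (p, 26, 16, c), (p, 26, 2, c), (p, 30, 15, r), (p, 30, 2, r), (r, 18, 15, t), (r, 18, 2, t), (r, 32, 15, t), (r, 32, 2, t), (w, 10, 12, y), (w, 10, 39, y)}
Apply σ_{D ≠ y}; surviving tuples: {(a, 14, 15, c), (a, 14, 16, c), (a, 14, 2, c), (p, 26, 15, c), (p, 26, 16, c), (p, 26, 2, c), (p, 30, 15, r), (p, 30, 2, r), (r, 18, 15, t), (r, 18, 2, t), (r, 32, 15, t), (r, 32, 2, t)}
π[A, D, F]: project onto (A, D, F) (2 duplicate(s) eliminated) → {(15, c, a), (15, c, p), (15, r, p), (15, t, r), (16, c, a), (16, c, p), (2, c, a), (2, c, p), (2, r, p), (2, t, r)}

{(15, c, a), (15, c, p), (15, r, p), (15, t, r), (16, c, a), (16, c, p), (2, c, a), (2, c, p), (2, r, p), (2, t, r)}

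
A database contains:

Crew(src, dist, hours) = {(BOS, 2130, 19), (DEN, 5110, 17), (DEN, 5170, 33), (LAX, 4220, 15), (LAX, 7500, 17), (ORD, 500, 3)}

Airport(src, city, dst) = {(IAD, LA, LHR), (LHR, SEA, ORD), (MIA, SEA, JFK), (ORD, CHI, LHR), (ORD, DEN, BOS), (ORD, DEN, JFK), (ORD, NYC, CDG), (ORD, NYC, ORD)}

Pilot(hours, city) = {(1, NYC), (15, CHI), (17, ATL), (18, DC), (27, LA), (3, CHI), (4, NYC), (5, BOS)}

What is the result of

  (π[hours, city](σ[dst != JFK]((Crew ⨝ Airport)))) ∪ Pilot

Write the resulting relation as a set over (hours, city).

Natural join on src: {(ORD, 500, 3, CHI, LHR), (ORD, 500, 3, DEN, BOS), (ORD, 500, 3, DEN, JFK), (ORD, 500, 3, NYC, CDG), (ORD, 500, 3, NYC, ORD)}
Apply σ_{dst != JFK}; surviving tuples: {(ORD, 500, 3, CHI, LHR), (ORD, 500, 3, DEN, BOS), (ORD, 500, 3, NYC, CDG), (ORD, 500, 3, NYC, ORD)}
Keep only column(s) hours, city (1 duplicate(s) eliminated): {(3, CHI), (3, DEN), (3, NYC)}
Set union of the two operands is {(1, NYC), (15, CHI), (17, ATL), (18, DC), (27, LA), (3, CHI), (3, DEN), (3, NYC), (4, NYC), (5, BOS)}.

{(1, NYC), (15, CHI), (17, ATL), (18, DC), (27, LA), (3, CHI), (3, DEN), (3, NYC), (4, NYC), (5, BOS)}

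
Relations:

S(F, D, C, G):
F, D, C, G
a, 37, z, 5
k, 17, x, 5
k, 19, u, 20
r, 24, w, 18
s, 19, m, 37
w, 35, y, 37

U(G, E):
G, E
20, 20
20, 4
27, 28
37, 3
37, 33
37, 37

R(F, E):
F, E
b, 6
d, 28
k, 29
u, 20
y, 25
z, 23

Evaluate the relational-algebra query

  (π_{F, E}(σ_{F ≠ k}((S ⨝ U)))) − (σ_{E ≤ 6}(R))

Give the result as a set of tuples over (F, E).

{(s, 3), (s, 33), (s, 37), (w, 3), (w, 33), (w, 37)}

Joining S and U on G yields {(k, 19, u, 20, 20), (k, 19, u, 20, 4), (s, 19, m, 37, 3), (s, 19, m, 37, 33), (s, 19, m, 37, 37), (w, 35, y, 37, 3), (w, 35, y, 37, 33), (w, 35, y, 37, 37)}.
Selection F ≠ k: {(s, 19, m, 37, 3), (s, 19, m, 37, 33), (s, 19, m, 37, 37), (w, 35, y, 37, 3), (w, 35, y, 37, 33), (w, 35, y, 37, 37)}
Projecting to F, E: {(s, 3), (s, 33), (s, 37), (w, 3), (w, 33), (w, 37)}
Selection E ≤ 6: {(b, 6)}
Difference: {(s, 3), (s, 33), (s, 37), (w, 3), (w, 33), (w, 37)} with {(b, 6)} → {(s, 3), (s, 33), (s, 37), (w, 3), (w, 33), (w, 37)}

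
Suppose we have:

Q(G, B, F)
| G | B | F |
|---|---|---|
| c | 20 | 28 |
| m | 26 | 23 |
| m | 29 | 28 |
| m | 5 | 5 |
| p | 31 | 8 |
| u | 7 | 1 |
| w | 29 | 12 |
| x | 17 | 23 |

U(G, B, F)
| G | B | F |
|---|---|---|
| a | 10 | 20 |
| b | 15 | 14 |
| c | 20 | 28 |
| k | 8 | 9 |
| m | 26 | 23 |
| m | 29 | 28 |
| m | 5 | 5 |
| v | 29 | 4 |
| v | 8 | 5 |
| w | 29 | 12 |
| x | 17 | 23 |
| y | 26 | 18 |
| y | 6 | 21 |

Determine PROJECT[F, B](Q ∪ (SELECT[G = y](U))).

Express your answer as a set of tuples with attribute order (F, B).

σ[G = y]: keep tuples satisfying G = y → {(y, 26, 18), (y, 6, 21)}
Union: {(c, 20, 28), (m, 26, 23), (m, 29, 28), (m, 5, 5), (p, 31, 8), (u, 7, 1), (w, 29, 12), (x, 17, 23)} with {(y, 26, 18), (y, 6, 21)} → {(c, 20, 28), (m, 26, 23), (m, 29, 28), (m, 5, 5), (p, 31, 8), (u, 7, 1), (w, 29, 12), (x, 17, 23), (y, 26, 18), (y, 6, 21)}
π[F, B]: project onto (F, B) → {(1, 7), (12, 29), (18, 26), (21, 6), (23, 17), (23, 26), (28, 20), (28, 29), (5, 5), (8, 31)}

{(1, 7), (12, 29), (18, 26), (21, 6), (23, 17), (23, 26), (28, 20), (28, 29), (5, 5), (8, 31)}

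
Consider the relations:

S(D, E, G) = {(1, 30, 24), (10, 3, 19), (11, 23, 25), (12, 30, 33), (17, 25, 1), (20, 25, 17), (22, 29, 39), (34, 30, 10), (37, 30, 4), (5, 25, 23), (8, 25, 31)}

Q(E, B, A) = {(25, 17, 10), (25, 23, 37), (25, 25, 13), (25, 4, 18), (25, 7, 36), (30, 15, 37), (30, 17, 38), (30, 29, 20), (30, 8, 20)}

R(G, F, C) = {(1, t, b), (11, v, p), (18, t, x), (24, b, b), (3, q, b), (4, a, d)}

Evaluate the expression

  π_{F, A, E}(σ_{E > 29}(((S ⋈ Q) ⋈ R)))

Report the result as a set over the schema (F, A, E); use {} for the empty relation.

{(a, 20, 30), (a, 37, 30), (a, 38, 30), (b, 20, 30), (b, 37, 30), (b, 38, 30)}

Natural join on E: {(1, 30, 24, 15, 37), (1, 30, 24, 17, 38), (1, 30, 24, 29, 20), (1, 30, 24, 8, 20), (12, 30, 33, 15, 37), (12, 30, 33, 17, 38), (12, 30, 33, 29, 20), (12, 30, 33, 8, 20), (17, 25, 1, 17, 10), (17, 25, 1, 23, 37), (17, 25, 1, 25, 13), (17, 25, 1, 4, 18), (17, 25, 1, 7, 36), (20, 25, 17, 17, 10), (20, 25, 17, 23, 37), (20, 25, 17, 25, 13), (20, 25, 17, 4, 18), (20, 25, 17, 7, 36), (34, 30, 10, 15, 37), (34, 30, 10, 17, 38), (34, 30, 10, 29, 20), (34, 30, 10, 8, 20), (37, 30, 4, 15, 37), (37, 30, 4, 17, 38), (37, 30, 4, 29, 20), (37, 30, 4, 8, 20), (5, 25, 23, 17, 10), (5, 25, 23, 23, 37), (5, 25, 23, 25, 13), (5, 25, 23, 4, 18), (5, 25, 23, 7, 36), (8, 25, 31, 17, 10), (8, 25, 31, 23, 37), (8, 25, 31, 25, 13), (8, 25, 31, 4, 18), (8, 25, 31, 7, 36)}
Natural join on G: {(1, 30, 24, 15, 37, b, b), (1, 30, 24, 17, 38, b, b), (1, 30, 24, 29, 20, b, b), (1, 30, 24, 8, 20, b, b), (17, 25, 1, 17, 10, t, b), (17, 25, 1, 23, 37, t, b), (17, 25, 1, 25, 13, t, b), (17, 25, 1, 4, 18, t, b), (17, 25, 1, 7, 36, t, b), (37, 30, 4, 15, 37, a, d), (37, 30, 4, 17, 38, a, d), (37, 30, 4, 29, 20, a, d), (37, 30, 4, 8, 20, a, d)}
Apply σ_{E > 29}; surviving tuples: {(1, 30, 24, 15, 37, b, b), (1, 30, 24, 17, 38, b, b), (1, 30, 24, 29, 20, b, b), (1, 30, 24, 8, 20, b, b), (37, 30, 4, 15, 37, a, d), (37, 30, 4, 17, 38, a, d), (37, 30, 4, 29, 20, a, d), (37, 30, 4, 8, 20, a, d)}
π[F, A, E]: project onto (F, A, E) (2 duplicate(s) eliminated) → {(a, 20, 30), (a, 37, 30), (a, 38, 30), (b, 20, 30), (b, 37, 30), (b, 38, 30)}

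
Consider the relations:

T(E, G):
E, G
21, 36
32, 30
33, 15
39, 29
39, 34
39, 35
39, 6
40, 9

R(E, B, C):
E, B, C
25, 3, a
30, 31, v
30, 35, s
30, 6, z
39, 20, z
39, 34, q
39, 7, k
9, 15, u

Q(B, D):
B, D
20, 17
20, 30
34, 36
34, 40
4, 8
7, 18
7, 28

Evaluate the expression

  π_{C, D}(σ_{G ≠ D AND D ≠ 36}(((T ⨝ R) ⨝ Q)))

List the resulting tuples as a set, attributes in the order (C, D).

Natural join on E: {(39, 29, 20, z), (39, 29, 34, q), (39, 29, 7, k), (39, 34, 20, z), (39, 34, 34, q), (39, 34, 7, k), (39, 35, 20, z), (39, 35, 34, q), (39, 35, 7, k), (39, 6, 20, z), (39, 6, 34, q), (39, 6, 7, k)}
Natural join on B: {(39, 29, 20, z, 17), (39, 29, 20, z, 30), (39, 29, 34, q, 36), (39, 29, 34, q, 40), (39, 29, 7, k, 18), (39, 29, 7, k, 28), (39, 34, 20, z, 17), (39, 34, 20, z, 30), (39, 34, 34, q, 36), (39, 34, 34, q, 40), (39, 34, 7, k, 18), (39, 34, 7, k, 28), (39, 35, 20, z, 17), (39, 35, 20, z, 30), (39, 35, 34, q, 36), (39, 35, 34, q, 40), (39, 35, 7, k, 18), (39, 35, 7, k, 28), (39, 6, 20, z, 17), (39, 6, 20, z, 30), (39, 6, 34, q, 36), (39, 6, 34, q, 40), (39, 6, 7, k, 18), (39, 6, 7, k, 28)}
Apply σ_{G ≠ D AND D ≠ 36}; surviving tuples: {(39, 29, 20, z, 17), (39, 29, 20, z, 30), (39, 29, 34, q, 40), (39, 29, 7, k, 18), (39, 29, 7, k, 28), (39, 34, 20, z, 17), (39, 34, 20, z, 30), (39, 34, 34, q, 40), (39, 34, 7, k, 18), (39, 34, 7, k, 28), (39, 35, 20, z, 17), (39, 35, 20, z, 30), (39, 35, 34, q, 40), (39, 35, 7, k, 18), (39, 35, 7, k, 28), (39, 6, 20, z, 17), (39, 6, 20, z, 30), (39, 6, 34, q, 40), (39, 6, 7, k, 18), (39, 6, 7, k, 28)}
Keep only column(s) C, D (15 duplicate(s) eliminated): {(k, 18), (k, 28), (q, 40), (z, 17), (z, 30)}

{(k, 18), (k, 28), (q, 40), (z, 17), (z, 30)}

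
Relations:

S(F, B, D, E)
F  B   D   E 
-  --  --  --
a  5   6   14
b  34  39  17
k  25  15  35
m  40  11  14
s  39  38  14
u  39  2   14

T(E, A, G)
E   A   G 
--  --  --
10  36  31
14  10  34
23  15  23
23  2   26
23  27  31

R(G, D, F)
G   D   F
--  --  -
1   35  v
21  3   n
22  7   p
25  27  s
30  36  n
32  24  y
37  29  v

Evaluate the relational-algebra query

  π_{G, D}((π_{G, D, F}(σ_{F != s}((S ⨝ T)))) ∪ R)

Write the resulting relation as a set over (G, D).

Natural join on E: {(a, 5, 6, 14, 10, 34), (m, 40, 11, 14, 10, 34), (s, 39, 38, 14, 10, 34), (u, 39, 2, 14, 10, 34)}
Selection F != s: {(a, 5, 6, 14, 10, 34), (m, 40, 11, 14, 10, 34), (u, 39, 2, 14, 10, 34)}
π_{G, D, F} gives {(34, 11, m), (34, 2, u), (34, 6, a)}.
Set union of the two operands is {(1, 35, v), (21, 3, n), (22, 7, p), (25, 27, s), (30, 36, n), (32, 24, y), (34, 11, m), (34, 2, u), (34, 6, a), (37, 29, v)}.
π_{G, D} gives {(1, 35), (21, 3), (22, 7), (25, 27), (30, 36), (32, 24), (34, 11), (34, 2), (34, 6), (37, 29)}.

{(1, 35), (21, 3), (22, 7), (25, 27), (30, 36), (32, 24), (34, 11), (34, 2), (34, 6), (37, 29)}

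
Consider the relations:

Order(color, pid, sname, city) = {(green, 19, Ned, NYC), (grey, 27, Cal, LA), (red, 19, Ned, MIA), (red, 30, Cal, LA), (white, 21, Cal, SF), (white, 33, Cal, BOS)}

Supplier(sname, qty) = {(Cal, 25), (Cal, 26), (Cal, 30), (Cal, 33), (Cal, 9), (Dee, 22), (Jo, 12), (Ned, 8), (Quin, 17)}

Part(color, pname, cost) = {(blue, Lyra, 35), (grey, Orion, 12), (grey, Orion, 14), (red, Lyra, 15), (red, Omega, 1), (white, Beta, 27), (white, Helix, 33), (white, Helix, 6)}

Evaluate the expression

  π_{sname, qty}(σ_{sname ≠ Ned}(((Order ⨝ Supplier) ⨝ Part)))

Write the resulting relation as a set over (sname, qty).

Order ⋈ Supplier (natural join on sname): {(green, 19, Ned, NYC, 8), (grey, 27, Cal, LA, 25), (grey, 27, Cal, LA, 26), (grey, 27, Cal, LA, 30), (grey, 27, Cal, LA, 33), (grey, 27, Cal, LA, 9), (red, 19, Ned, MIA, 8), (red, 30, Cal, LA, 25), (red, 30, Cal, LA, 26), (red, 30, Cal, LA, 30), (red, 30, Cal, LA, 33), (red, 30, Cal, LA, 9), (white, 21, Cal, SF, 25), (white, 21, Cal, SF, 26), (white, 21, Cal, SF, 30), (white, 21, Cal, SF, 33), (white, 21, Cal, SF, 9), (white, 33, Cal, BOS, 25), (white, 33, Cal, BOS, 26), (white, 33, Cal, BOS, 30), (white, 33, Cal, BOS, 33), (white, 33, Cal, BOS, 9)}
(Order ⨝ Supplier) ⋈ Part (natural join on color): {(grey, 27, Cal, LA, 25, Orion, 12), (grey, 27, Cal, LA, 25, Orion, 14), (grey, 27, Cal, LA, 26, Orion, 12), (grey, 27, Cal, LA, 26, Orion, 14), (grey, 27, Cal, LA, 30, Orion, 12), (grey, 27, Cal, LA, 30, Orion, 14), (grey, 27, Cal, LA, 33, Orion, 12), (grey, 27, Cal, LA, 33, Orion, 14), (grey, 27, Cal, LA, 9, Orion, 12), (grey, 27, Cal, LA, 9, Orion, 14), (red, 19, Ned, MIA, 8, Lyra, 15), (red, 19, Ned, MIA, 8, Omega, 1), (red, 30, Cal, LA, 25, Lyra, 15), (red, 30, Cal, LA, 25, Omega, 1), (red, 30, Cal, LA, 26, Lyra, 15), (red, 30, Cal, LA, 26, Omega, 1), (red, 30, Cal, LA, 30, Lyra, 15), (red, 30, Cal, LA, 30, Omega, 1), (red, 30, Cal, LA, 33, Lyra, 15), (red, 30, Cal, LA, 33, Omega, 1), (red, 30, Cal, LA, 9, Lyra, 15), (red, 30, Cal, LA, 9, Omega, 1), (white, 21, Cal, SF, 25, Beta, 27), (white, 21, Cal, SF, 25, Helix, 33), (white, 21, Cal, SF, 25, Helix, 6), (white, 21, Cal, SF, 26, Beta, 27), (white, 21, Cal, SF, 26, Helix, 33), (white, 21, Cal, SF, 26, Helix, 6), (white, 21, Cal, SF, 30, Beta, 27), (white, 21, Cal, SF, 30, Helix, 33), (white, 21, Cal, SF, 30, Helix, 6), (white, 21, Cal, SF, 33, Beta, 27), (white, 21, Cal, SF, 33, Helix, 33), (white, 21, Cal, SF, 33, Helix, 6), (white, 21, Cal, SF, 9, Beta, 27), (white, 21, Cal, SF, 9, Helix, 33), (white, 21, Cal, SF, 9, Helix, 6), (white, 33, Cal, BOS, 25, Beta, 27), (white, 33, Cal, BOS, 25, Helix, 33), (white, 33, Cal, BOS, 25, Helix, 6), (white, 33, Cal, BOS, 26, Beta, 27), (white, 33, Cal, BOS, 26, Helix, 33), (white, 33, Cal, BOS, 26, Helix, 6), (white, 33, Cal, BOS, 30, Beta, 27), (white, 33, Cal, BOS, 30, Helix, 33), (white, 33, Cal, BOS, 30, Helix, 6), (white, 33, Cal, BOS, 33, Beta, 27), (white, 33, Cal, BOS, 33, Helix, 33), (white, 33, Cal, BOS, 33, Helix, 6), (white, 33, Cal, BOS, 9, Beta, 27), (white, 33, Cal, BOS, 9, Helix, 33), (white, 33, Cal, BOS, 9, Helix, 6)}
Apply σ_{sname ≠ Ned}; surviving tuples: {(grey, 27, Cal, LA, 25, Orion, 12), (grey, 27, Cal, LA, 25, Orion, 14), (grey, 27, Cal, LA, 26, Orion, 12), (grey, 27, Cal, LA, 26, Orion, 14), (grey, 27, Cal, LA, 30, Orion, 12), (grey, 27, Cal, LA, 30, Orion, 14), (grey, 27, Cal, LA, 33, Orion, 12), (grey, 27, Cal, LA, 33, Orion, 14), (grey, 27, Cal, LA, 9, Orion, 12), (grey, 27, Cal, LA, 9, Orion, 14), (red, 30, Cal, LA, 25, Lyra, 15), (red, 30, Cal, LA, 25, Omega, 1), (red, 30, Cal, LA, 26, Lyra, 15), (red, 30, Cal, LA, 26, Omega, 1), (red, 30, Cal, LA, 30, Lyra, 15), (red, 30, Cal, LA, 30, Omega, 1), (red, 30, Cal, LA, 33, Lyra, 15), (red, 30, Cal, LA, 33, Omega, 1), (red, 30, Cal, LA, 9, Lyra, 15), (red, 30, Cal, LA, 9, Omega, 1), (white, 21, Cal, SF, 25, Beta, 27), (white, 21, Cal, SF, 25, Helix, 33), (white, 21, Cal, SF, 25, Helix, 6), (white, 21, Cal, SF, 26, Beta, 27), (white, 21, Cal, SF, 26, Helix, 33), (white, 21, Cal, SF, 26, Helix, 6), (white, 21, Cal, SF, 30, Beta, 27), (white, 21, Cal, SF, 30, Helix, 33), (white, 21, Cal, SF, 30, Helix, 6), (white, 21, Cal, SF, 33, Beta, 27), (white, 21, Cal, SF, 33, Helix, 33), (white, 21, Cal, SF, 33, Helix, 6), (white, 21, Cal, SF, 9, Beta, 27), (white, 21, Cal, SF, 9, Helix, 33), (white, 21, Cal, SF, 9, Helix, 6), (white, 33, Cal, BOS, 25, Beta, 27), (white, 33, Cal, BOS, 25, Helix, 33), (white, 33, Cal, BOS, 25, Helix, 6), (white, 33, Cal, BOS, 26, Beta, 27), (white, 33, Cal, BOS, 26, Helix, 33), (white, 33, Cal, BOS, 26, Helix, 6), (white, 33, Cal, BOS, 30, Beta, 27), (white, 33, Cal, BOS, 30, Helix, 33), (white, 33, Cal, BOS, 30, Helix, 6), (white, 33, Cal, BOS, 33, Beta, 27), (white, 33, Cal, BOS, 33, Helix, 33), (white, 33, Cal, BOS, 33, Helix, 6), (white, 33, Cal, BOS, 9, Beta, 27), (white, 33, Cal, BOS, 9, Helix, 33), (white, 33, Cal, BOS, 9, Helix, 6)}
Projecting to sname, qty (45 duplicate(s) eliminated): {(Cal, 25), (Cal, 26), (Cal, 30), (Cal, 33), (Cal, 9)}

{(Cal, 25), (Cal, 26), (Cal, 30), (Cal, 33), (Cal, 9)}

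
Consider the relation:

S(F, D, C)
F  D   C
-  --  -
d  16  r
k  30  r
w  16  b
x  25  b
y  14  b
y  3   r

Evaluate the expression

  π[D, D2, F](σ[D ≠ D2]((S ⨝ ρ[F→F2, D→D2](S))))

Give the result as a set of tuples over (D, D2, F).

{(14, 16, y), (14, 25, y), (16, 14, w), (16, 25, w), (16, 3, d), (16, 30, d), (25, 14, x), (25, 16, x), (3, 16, y), (3, 30, y), (30, 16, k), (30, 3, k)}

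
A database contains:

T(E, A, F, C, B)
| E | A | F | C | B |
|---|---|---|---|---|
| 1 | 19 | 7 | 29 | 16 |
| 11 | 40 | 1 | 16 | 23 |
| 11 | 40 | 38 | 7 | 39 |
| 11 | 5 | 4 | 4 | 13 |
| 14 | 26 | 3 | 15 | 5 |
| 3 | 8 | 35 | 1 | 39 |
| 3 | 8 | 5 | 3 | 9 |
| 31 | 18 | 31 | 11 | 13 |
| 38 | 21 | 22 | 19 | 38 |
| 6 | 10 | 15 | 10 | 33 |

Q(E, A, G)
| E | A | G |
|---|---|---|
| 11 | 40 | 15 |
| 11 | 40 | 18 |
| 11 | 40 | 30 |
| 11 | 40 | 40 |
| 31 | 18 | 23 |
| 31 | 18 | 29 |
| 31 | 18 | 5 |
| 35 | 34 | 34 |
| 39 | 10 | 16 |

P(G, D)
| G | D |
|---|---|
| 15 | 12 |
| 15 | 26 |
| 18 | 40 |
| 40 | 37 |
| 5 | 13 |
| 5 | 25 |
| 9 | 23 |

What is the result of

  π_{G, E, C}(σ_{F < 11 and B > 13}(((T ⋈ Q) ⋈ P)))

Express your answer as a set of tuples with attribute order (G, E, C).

{(15, 11, 16), (18, 11, 16), (40, 11, 16)}

Joining T and Q on E, A yields {(11, 40, 1, 16, 23, 15), (11, 40, 1, 16, 23, 18), (11, 40, 1, 16, 23, 30), (11, 40, 1, 16, 23, 40), (11, 40, 38, 7, 39, 15), (11, 40, 38, 7, 39, 18), (11, 40, 38, 7, 39, 30), (11, 40, 38, 7, 39, 40), (31, 18, 31, 11, 13, 23), (31, 18, 31, 11, 13, 29), (31, 18, 31, 11, 13, 5)}.
Joining (T ⋈ Q) and P on G yields {(11, 40, 1, 16, 23, 15, 12), (11, 40, 1, 16, 23, 15, 26), (11, 40, 1, 16, 23, 18, 40), (11, 40, 1, 16, 23, 40, 37), (11, 40, 38, 7, 39, 15, 12), (11, 40, 38, 7, 39, 15, 26), (11, 40, 38, 7, 39, 18, 40), (11, 40, 38, 7, 39, 40, 37), (31, 18, 31, 11, 13, 5, 13), (31, 18, 31, 11, 13, 5, 25)}.
σ[F < 11 and B > 13]: keep tuples satisfying F < 11 and B > 13 → {(11, 40, 1, 16, 23, 15, 12), (11, 40, 1, 16, 23, 15, 26), (11, 40, 1, 16, 23, 18, 40), (11, 40, 1, 16, 23, 40, 37)}
Keep only column(s) G, E, C (1 duplicate(s) eliminated): {(15, 11, 16), (18, 11, 16), (40, 11, 16)}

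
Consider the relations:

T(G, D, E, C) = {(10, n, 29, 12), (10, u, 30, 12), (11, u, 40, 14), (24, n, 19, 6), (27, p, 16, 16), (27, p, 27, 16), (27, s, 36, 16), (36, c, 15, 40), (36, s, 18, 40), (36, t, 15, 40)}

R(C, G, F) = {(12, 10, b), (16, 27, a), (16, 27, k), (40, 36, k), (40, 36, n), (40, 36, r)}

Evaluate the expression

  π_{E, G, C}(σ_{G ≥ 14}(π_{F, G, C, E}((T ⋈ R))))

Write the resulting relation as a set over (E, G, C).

Joining T and R on G, C yields {(10, n, 29, 12, b), (10, u, 30, 12, b), (27, p, 16, 16, a), (27, p, 16, 16, k), (27, p, 27, 16, a), (27, p, 27, 16, k), (27, s, 36, 16, a), (27, s, 36, 16, k), (36, c, 15, 40, k), (36, c, 15, 40, n), (36, c, 15, 40, r), (36, s, 18, 40, k), (36, s, 18, 40, n), (36, s, 18, 40, r), (36, t, 15, 40, k), (36, t, 15, 40, n), (36, t, 15, 40, r)}.
π_{F, G, C, E} gives {(a, 27, 16, 16), (a, 27, 16, 27), (a, 27, 16, 36), (b, 10, 12, 29), (b, 10, 12, 30), (k, 27, 16, 16), (k, 27, 16, 27), (k, 27, 16, 36), (k, 36, 40, 15), (k, 36, 40, 18), (n, 36, 40, 15), (n, 36, 40, 18), (r, 36, 40, 15), (r, 36, 40, 18)} (3 duplicate(s) eliminated).
σ[G ≥ 14]: keep tuples satisfying G ≥ 14 → {(a, 27, 16, 16), (a, 27, 16, 27), (a, 27, 16, 36), (k, 27, 16, 16), (k, 27, 16, 27), (k, 27, 16, 36), (k, 36, 40, 15), (k, 36, 40, 18), (n, 36, 40, 15), (n, 36, 40, 18), (r, 36, 40, 15), (r, 36, 40, 18)}
π_{E, G, C} gives {(15, 36, 40), (16, 27, 16), (18, 36, 40), (27, 27, 16), (36, 27, 16)} (7 duplicate(s) eliminated).

{(15, 36, 40), (16, 27, 16), (18, 36, 40), (27, 27, 16), (36, 27, 16)}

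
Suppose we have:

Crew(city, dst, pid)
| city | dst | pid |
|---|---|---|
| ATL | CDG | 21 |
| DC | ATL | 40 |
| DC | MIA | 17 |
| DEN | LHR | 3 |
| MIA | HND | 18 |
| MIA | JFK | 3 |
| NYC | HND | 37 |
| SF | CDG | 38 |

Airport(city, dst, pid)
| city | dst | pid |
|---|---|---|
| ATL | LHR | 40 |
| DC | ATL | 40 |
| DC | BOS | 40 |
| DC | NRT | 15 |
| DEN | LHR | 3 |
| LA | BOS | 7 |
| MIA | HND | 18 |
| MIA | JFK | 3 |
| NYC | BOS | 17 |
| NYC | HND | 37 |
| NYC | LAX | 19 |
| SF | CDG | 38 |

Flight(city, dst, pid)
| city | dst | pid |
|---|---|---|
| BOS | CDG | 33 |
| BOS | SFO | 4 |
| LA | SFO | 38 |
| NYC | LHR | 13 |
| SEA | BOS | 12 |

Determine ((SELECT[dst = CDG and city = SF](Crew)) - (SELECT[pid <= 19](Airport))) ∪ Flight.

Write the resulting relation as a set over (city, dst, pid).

σ[dst = CDG and city = SF]: keep tuples satisfying dst = CDG and city = SF → {(SF, CDG, 38)}
σ[pid <= 19]: keep tuples satisfying pid <= 19 → {(DC, NRT, 15), (DEN, LHR, 3), (LA, BOS, 7), (MIA, HND, 18), (MIA, JFK, 3), (NYC, BOS, 17), (NYC, LAX, 19)}
Set difference of the two operands is {(SF, CDG, 38)}.
Set union of the two operands is {(BOS, CDG, 33), (BOS, SFO, 4), (LA, SFO, 38), (NYC, LHR, 13), (SEA, BOS, 12), (SF, CDG, 38)}.

{(BOS, CDG, 33), (BOS, SFO, 4), (LA, SFO, 38), (NYC, LHR, 13), (SEA, BOS, 12), (SF, CDG, 38)}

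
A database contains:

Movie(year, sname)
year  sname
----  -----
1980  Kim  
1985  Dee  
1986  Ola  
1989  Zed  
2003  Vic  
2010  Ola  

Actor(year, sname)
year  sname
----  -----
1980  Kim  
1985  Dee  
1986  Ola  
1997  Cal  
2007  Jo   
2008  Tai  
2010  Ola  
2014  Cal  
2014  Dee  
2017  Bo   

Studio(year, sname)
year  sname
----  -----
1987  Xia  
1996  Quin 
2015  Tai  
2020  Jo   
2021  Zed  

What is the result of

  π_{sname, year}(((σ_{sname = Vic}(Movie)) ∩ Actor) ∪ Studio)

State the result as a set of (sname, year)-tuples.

{(Jo, 2020), (Quin, 1996), (Tai, 2015), (Xia, 1987), (Zed, 2021)}

σ[sname = Vic]: keep tuples satisfying sname = Vic → {(2003, Vic)}
Taking the intersection: {}
Taking the union: {(1987, Xia), (1996, Quin), (2015, Tai), (2020, Jo), (2021, Zed)}
π_{sname, year} gives {(Jo, 2020), (Quin, 1996), (Tai, 2015), (Xia, 1987), (Zed, 2021)}.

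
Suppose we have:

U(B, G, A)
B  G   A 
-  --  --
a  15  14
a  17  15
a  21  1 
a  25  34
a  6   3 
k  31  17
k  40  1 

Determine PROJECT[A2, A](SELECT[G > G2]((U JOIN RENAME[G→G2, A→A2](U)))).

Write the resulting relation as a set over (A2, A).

ρ[G→G2, A→A2]: schema becomes (B, G2, A2); tuples unchanged.
Natural join on B: {(a, 15, 14, 15, 14), (a, 15, 14, 17, 15), (a, 15, 14, 21, 1), (a, 15, 14, 25, 34), (a, 15, 14, 6, 3), (a, 17, 15, 15, 14), (a, 17, 15, 17, 15), (a, 17, 15, 21, 1), (a, 17, 15, 25, 34), (a, 17, 15, 6, 3), (a, 21, 1, 15, 14), (a, 21, 1, 17, 15), (a, 21, 1, 21, 1), (a, 21, 1, 25, 34), (a, 21, 1, 6, 3), (a, 25, 34, 15, 14), (a, 25, 34, 17, 15), (a, 25, 34, 21, 1), (a, 25, 34, 25, 34), (a, 25, 34, 6, 3), (a, 6, 3, 15, 14), (a, 6, 3, 17, 15), (a, 6, 3, 21, 1), (a, 6, 3, 25, 34), (a, 6, 3, 6, 3), (k, 31, 17, 31, 17), (k, 31, 17, 40, 1), (k, 40, 1, 31, 17), (k, 40, 1, 40, 1)}
Filtering on G > G2 leaves {(a, 15, 14, 6, 3), (a, 17, 15, 15, 14), (a, 17, 15, 6, 3), (a, 21, 1, 15, 14), (a, 21, 1, 17, 15), (a, 21, 1, 6, 3), (a, 25, 34, 15, 14), (a, 25, 34, 17, 15), (a, 25, 34, 21, 1), (a, 25, 34, 6, 3), (k, 40, 1, 31, 17)}.
Keep only column(s) A2, A: {(1, 34), (14, 1), (14, 15), (14, 34), (15, 1), (15, 34), (17, 1), (3, 1), (3, 14), (3, 15), (3, 34)}

{(1, 34), (14, 1), (14, 15), (14, 34), (15, 1), (15, 34), (17, 1), (3, 1), (3, 14), (3, 15), (3, 34)}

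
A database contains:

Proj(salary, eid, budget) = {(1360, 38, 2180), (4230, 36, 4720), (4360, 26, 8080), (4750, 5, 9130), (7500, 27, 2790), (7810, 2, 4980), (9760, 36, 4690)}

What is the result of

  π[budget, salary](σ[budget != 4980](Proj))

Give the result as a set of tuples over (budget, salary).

{(2180, 1360), (2790, 7500), (4690, 9760), (4720, 4230), (8080, 4360), (9130, 4750)}

Filtering on budget != 4980 leaves {(1360, 38, 2180), (4230, 36, 4720), (4360, 26, 8080), (4750, 5, 9130), (7500, 27, 2790), (9760, 36, 4690)}.
π_{budget, salary} gives {(2180, 1360), (2790, 7500), (4690, 9760), (4720, 4230), (8080, 4360), (9130, 4750)}.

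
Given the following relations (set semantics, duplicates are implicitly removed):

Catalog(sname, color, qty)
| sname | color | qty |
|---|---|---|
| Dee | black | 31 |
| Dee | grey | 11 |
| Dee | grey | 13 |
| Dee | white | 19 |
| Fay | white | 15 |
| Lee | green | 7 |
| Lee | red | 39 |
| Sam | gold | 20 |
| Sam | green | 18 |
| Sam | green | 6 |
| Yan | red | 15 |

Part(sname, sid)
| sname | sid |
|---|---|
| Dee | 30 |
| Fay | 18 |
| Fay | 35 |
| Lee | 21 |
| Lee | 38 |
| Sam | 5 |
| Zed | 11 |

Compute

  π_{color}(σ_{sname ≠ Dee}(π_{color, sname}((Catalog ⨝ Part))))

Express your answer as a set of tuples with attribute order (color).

{gold, green, red, white}

Natural join on sname: {(Dee, black, 31, 30), (Dee, grey, 11, 30), (Dee, grey, 13, 30), (Dee, white, 19, 30), (Fay, white, 15, 18), (Fay, white, 15, 35), (Lee, green, 7, 21), (Lee, green, 7, 38), (Lee, red, 39, 21), (Lee, red, 39, 38), (Sam, gold, 20, 5), (Sam, green, 18, 5), (Sam, green, 6, 5)}
Keep only column(s) color, sname (5 duplicate(s) eliminated): {(black, Dee), (gold, Sam), (green, Lee), (green, Sam), (grey, Dee), (red, Lee), (white, Dee), (white, Fay)}
σ[sname ≠ Dee]: keep tuples satisfying sname ≠ Dee → {(gold, Sam), (green, Lee), (green, Sam), (red, Lee), (white, Fay)}
Keep only column(s) color (1 duplicate(s) eliminated): {gold, green, red, white}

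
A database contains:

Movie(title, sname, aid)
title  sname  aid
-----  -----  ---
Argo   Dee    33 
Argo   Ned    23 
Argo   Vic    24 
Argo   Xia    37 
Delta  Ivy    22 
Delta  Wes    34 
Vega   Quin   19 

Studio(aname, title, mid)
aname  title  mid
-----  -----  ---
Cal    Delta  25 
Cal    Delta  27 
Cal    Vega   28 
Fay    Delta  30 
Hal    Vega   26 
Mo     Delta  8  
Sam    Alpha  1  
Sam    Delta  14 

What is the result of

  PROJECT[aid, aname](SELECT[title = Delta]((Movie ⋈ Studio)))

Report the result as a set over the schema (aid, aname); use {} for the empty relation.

{(22, Cal), (22, Fay), (22, Mo), (22, Sam), (34, Cal), (34, Fay), (34, Mo), (34, Sam)}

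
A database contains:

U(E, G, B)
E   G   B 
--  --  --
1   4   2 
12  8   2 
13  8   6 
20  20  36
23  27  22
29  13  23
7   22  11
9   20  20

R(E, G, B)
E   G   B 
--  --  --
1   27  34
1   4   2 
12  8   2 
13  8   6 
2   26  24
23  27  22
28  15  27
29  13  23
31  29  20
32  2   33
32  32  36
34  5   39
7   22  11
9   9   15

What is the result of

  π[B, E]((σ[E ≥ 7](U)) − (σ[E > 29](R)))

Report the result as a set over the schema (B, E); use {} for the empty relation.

σ[E ≥ 7]: keep tuples satisfying E ≥ 7 → {(12, 8, 2), (13, 8, 6), (20, 20, 36), (23, 27, 22), (29, 13, 23), (7, 22, 11), (9, 20, 20)}
σ[E > 29]: keep tuples satisfying E > 29 → {(31, 29, 20), (32, 2, 33), (32, 32, 36), (34, 5, 39)}
Set difference of the two operands is {(12, 8, 2), (13, 8, 6), (20, 20, 36), (23, 27, 22), (29, 13, 23), (7, 22, 11), (9, 20, 20)}.
Keep only column(s) B, E: {(11, 7), (2, 12), (20, 9), (22, 23), (23, 29), (36, 20), (6, 13)}

{(11, 7), (2, 12), (20, 9), (22, 23), (23, 29), (36, 20), (6, 13)}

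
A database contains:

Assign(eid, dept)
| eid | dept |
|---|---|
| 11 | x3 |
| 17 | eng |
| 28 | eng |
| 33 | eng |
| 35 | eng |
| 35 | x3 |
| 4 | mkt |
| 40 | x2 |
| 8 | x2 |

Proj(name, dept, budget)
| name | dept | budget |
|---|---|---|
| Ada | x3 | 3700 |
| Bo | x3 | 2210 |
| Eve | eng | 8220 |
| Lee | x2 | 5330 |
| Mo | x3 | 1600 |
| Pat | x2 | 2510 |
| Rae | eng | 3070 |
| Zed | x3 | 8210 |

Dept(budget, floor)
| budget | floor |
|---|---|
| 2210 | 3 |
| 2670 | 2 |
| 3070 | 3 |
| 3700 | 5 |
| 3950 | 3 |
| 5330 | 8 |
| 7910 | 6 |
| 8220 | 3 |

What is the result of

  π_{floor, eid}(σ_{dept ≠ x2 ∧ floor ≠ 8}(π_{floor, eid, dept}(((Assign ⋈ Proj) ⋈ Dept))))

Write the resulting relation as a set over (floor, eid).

{(3, 11), (3, 17), (3, 28), (3, 33), (3, 35), (5, 11), (5, 35)}

Joining Assign and Proj on dept yields {(11, x3, Ada, 3700), (11, x3, Bo, 2210), (11, x3, Mo, 1600), (11, x3, Zed, 8210), (17, eng, Eve, 8220), (17, eng, Rae, 3070), (28, eng, Eve, 8220), (28, eng, Rae, 3070), (33, eng, Eve, 8220), (33, eng, Rae, 3070), (35, eng, Eve, 8220), (35, eng, Rae, 3070), (35, x3, Ada, 3700), (35, x3, Bo, 2210), (35, x3, Mo, 1600), (35, x3, Zed, 8210), (40, x2, Lee, 5330), (40, x2, Pat, 2510), (8, x2, Lee, 5330), (8, x2, Pat, 2510)}.
Joining (Assign ⋈ Proj) and Dept on budget yields {(11, x3, Ada, 3700, 5), (11, x3, Bo, 2210, 3), (17, eng, Eve, 8220, 3), (17, eng, Rae, 3070, 3), (28, eng, Eve, 8220, 3), (28, eng, Rae, 3070, 3), (33, eng, Eve, 8220, 3), (33, eng, Rae, 3070, 3), (35, eng, Eve, 8220, 3), (35, eng, Rae, 3070, 3), (35, x3, Ada, 3700, 5), (35, x3, Bo, 2210, 3), (40, x2, Lee, 5330, 8), (8, x2, Lee, 5330, 8)}.
Keep only column(s) floor, eid, dept (4 duplicate(s) eliminated): {(3, 11, x3), (3, 17, eng), (3, 28, eng), (3, 33, eng), (3, 35, eng), (3, 35, x3), (5, 11, x3), (5, 35, x3), (8, 40, x2), (8, 8, x2)}
Apply σ_{dept ≠ x2 ∧ floor ≠ 8}; surviving tuples: {(3, 11, x3), (3, 17, eng), (3, 28, eng), (3, 33, eng), (3, 35, eng), (3, 35, x3), (5, 11, x3), (5, 35, x3)}
Keep only column(s) floor, eid (1 duplicate(s) eliminated): {(3, 11), (3, 17), (3, 28), (3, 33), (3, 35), (5, 11), (5, 35)}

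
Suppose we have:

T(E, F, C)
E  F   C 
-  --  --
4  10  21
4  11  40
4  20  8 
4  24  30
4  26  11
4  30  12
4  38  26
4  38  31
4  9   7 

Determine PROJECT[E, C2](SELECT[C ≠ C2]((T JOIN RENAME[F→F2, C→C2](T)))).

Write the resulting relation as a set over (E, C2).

ρ[F→F2, C→C2]: schema becomes (E, F2, C2); tuples unchanged.
Joining T and RENAME[F→F2, C→C2](T) on E yields {(4, 10, 21, 10, 21), (4, 10, 21, 11, 40), (4, 10, 21, 20, 8), (4, 10, 21, 24, 30), (4, 10, 21, 26, 11), (4, 10, 21, 30, 12), (4, 10, 21, 38, 26), (4, 10, 21, 38, 31), (4, 10, 21, 9, 7), (4, 11, 40, 10, 21), (4, 11, 40, 11, 40), (4, 11, 40, 20, 8), (4, 11, 40, 24, 30), (4, 11, 40, 26, 11), (4, 11, 40, 30, 12), (4, 11, 40, 38, 26), (4, 11, 40, 38, 31), (4, 11, 40, 9, 7), (4, 20, 8, 10, 21), (4, 20, 8, 11, 40), (4, 20, 8, 20, 8), (4, 20, 8, 24, 30), (4, 20, 8, 26, 11), (4, 20, 8, 30, 12), (4, 20, 8, 38, 26), (4, 20, 8, 38, 31), (4, 20, 8, 9, 7), (4, 24, 30, 10, 21), (4, 24, 30, 11, 40), (4, 24, 30, 20, 8), (4, 24, 30, 24, 30), (4, 24, 30, 26, 11), (4, 24, 30, 30, 12), (4, 24, 30, 38, 26), (4, 24, 30, 38, 31), (4, 24, 30, 9, 7), (4, 26, 11, 10, 21), (4, 26, 11, 11, 40), (4, 26, 11, 20, 8), (4, 26, 11, 24, 30), (4, 26, 11, 26, 11), (4, 26, 11, 30, 12), (4, 26, 11, 38, 26), (4, 26, 11, 38, 31), (4, 26, 11, 9, 7), (4, 30, 12, 10, 21), (4, 30, 12, 11, 40), (4, 30, 12, 20, 8), (4, 30, 12, 24, 30), (4, 30, 12, 26, 11), (4, 30, 12, 30, 12), (4, 30, 12, 38, 26), (4, 30, 12, 38, 31), (4, 30, 12, 9, 7), (4, 38, 26, 10, 21), (4, 38, 26, 11, 40), (4, 38, 26, 20, 8), (4, 38, 26, 24, 30), (4, 38, 26, 26, 11), (4, 38, 26, 30, 12), (4, 38, 26, 38, 26), (4, 38, 26, 38, 31), (4, 38, 26, 9, 7), (4, 38, 31, 10, 21), (4, 38, 31, 11, 40), (4, 38, 31, 20, 8), (4, 38, 31, 24, 30), (4, 38, 31, 26, 11), (4, 38, 31, 30, 12), (4, 38, 31, 38, 26), (4, 38, 31, 38, 31), (4, 38, 31, 9, 7), (4, 9, 7, 10, 21), (4, 9, 7, 11, 40), (4, 9, 7, 20, 8), (4, 9, 7, 24, 30), (4, 9, 7, 26, 11), (4, 9, 7, 30, 12), (4, 9, 7, 38, 26), (4, 9, 7, 38, 31), (4, 9, 7, 9, 7)}.
Apply σ_{C ≠ C2}; surviving tuples: {(4, 10, 21, 11, 40), (4, 10, 21, 20, 8), (4, 10, 21, 24, 30), (4, 10, 21, 26, 11), (4, 10, 21, 30, 12), (4, 10, 21, 38, 26), (4, 10, 21, 38, 31), (4, 10, 21, 9, 7), (4, 11, 40, 10, 21), (4, 11, 40, 20, 8), (4, 11, 40, 24, 30), (4, 11, 40, 26, 11), (4, 11, 40, 30, 12), (4, 11, 40, 38, 26), (4, 11, 40, 38, 31), (4, 11, 40, 9, 7), (4, 20, 8, 10, 21), (4, 20, 8, 11, 40), (4, 20, 8, 24, 30), (4, 20, 8, 26, 11), (4, 20, 8, 30, 12), (4, 20, 8, 38, 26), (4, 20, 8, 38, 31), (4, 20, 8, 9, 7), (4, 24, 30, 10, 21), (4, 24, 30, 11, 40), (4, 24, 30, 20, 8), (4, 24, 30, 26, 11), (4, 24, 30, 30, 12), (4, 24, 30, 38, 26), (4, 24, 30, 38, 31), (4, 24, 30, 9, 7), (4, 26, 11, 10, 21), (4, 26, 11, 11, 40), (4, 26, 11, 20, 8), (4, 26, 11, 24, 30), (4, 26, 11, 30, 12), (4, 26, 11, 38, 26), (4, 26, 11, 38, 31), (4, 26, 11, 9, 7), (4, 30, 12, 10, 21), (4, 30, 12, 11, 40), (4, 30, 12, 20, 8), (4, 30, 12, 24, 30), (4, 30, 12, 26, 11), (4, 30, 12, 38, 26), (4, 30, 12, 38, 31), (4, 30, 12, 9, 7), (4, 38, 26, 10, 21), (4, 38, 26, 11, 40), (4, 38, 26, 20, 8), (4, 38, 26, 24, 30), (4, 38, 26, 26, 11), (4, 38, 26, 30, 12), (4, 38, 26, 38, 31), (4, 38, 26, 9, 7), (4, 38, 31, 10, 21), (4, 38, 31, 11, 40), (4, 38, 31, 20, 8), (4, 38, 31, 24, 30), (4, 38, 31, 26, 11), (4, 38, 31, 30, 12), (4, 38, 31, 38, 26), (4, 38, 31, 9, 7), (4, 9, 7, 10, 21), (4, 9, 7, 11, 40), (4, 9, 7, 20, 8), (4, 9, 7, 24, 30), (4, 9, 7, 26, 11), (4, 9, 7, 30, 12), (4, 9, 7, 38, 26), (4, 9, 7, 38, 31)}
Keep only column(s) E, C2 (63 duplicate(s) eliminated): {(4, 11), (4, 12), (4, 21), (4, 26), (4, 30), (4, 31), (4, 40), (4, 7), (4, 8)}

{(4, 11), (4, 12), (4, 21), (4, 26), (4, 30), (4, 31), (4, 40), (4, 7), (4, 8)}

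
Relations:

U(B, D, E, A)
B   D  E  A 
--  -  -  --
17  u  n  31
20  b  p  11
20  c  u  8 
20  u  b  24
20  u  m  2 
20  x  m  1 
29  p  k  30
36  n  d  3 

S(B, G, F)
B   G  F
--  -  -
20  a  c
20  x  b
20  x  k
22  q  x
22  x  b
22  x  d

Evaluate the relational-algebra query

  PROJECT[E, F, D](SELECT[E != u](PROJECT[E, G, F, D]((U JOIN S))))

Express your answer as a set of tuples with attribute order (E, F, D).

U ⋈ S (natural join on B): {(20, b, p, 11, a, c), (20, b, p, 11, x, b), (20, b, p, 11, x, k), (20, c, u, 8, a, c), (20, c, u, 8, x, b), (20, c, u, 8, x, k), (20, u, b, 24, a, c), (20, u, b, 24, x, b), (20, u, b, 24, x, k), (20, u, m, 2, a, c), (20, u, m, 2, x, b), (20, u, m, 2, x, k), (20, x, m, 1, a, c), (20, x, m, 1, x, b), (20, x, m, 1, x, k)}
Projecting to E, G, F, D: {(b, a, c, u), (b, x, b, u), (b, x, k, u), (m, a, c, u), (m, a, c, x), (m, x, b, u), (m, x, b, x), (m, x, k, u), (m, x, k, x), (p, a, c, b), (p, x, b, b), (p, x, k, b), (u, a, c, c), (u, x, b, c), (u, x, k, c)}
Filtering on E != u leaves {(b, a, c, u), (b, x, b, u), (b, x, k, u), (m, a, c, u), (m, a, c, x), (m, x, b, u), (m, x, b, x), (m, x, k, u), (m, x, k, x), (p, a, c, b), (p, x, b, b), (p, x, k, b)}.
Projecting to E, F, D: {(b, b, u), (b, c, u), (b, k, u), (m, b, u), (m, b, x), (m, c, u), (m, c, x), (m, k, u), (m, k, x), (p, b, b), (p, c, b), (p, k, b)}

{(b, b, u), (b, c, u), (b, k, u), (m, b, u), (m, b, x), (m, c, u), (m, c, x), (m, k, u), (m, k, x), (p, b, b), (p, c, b), (p, k, b)}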